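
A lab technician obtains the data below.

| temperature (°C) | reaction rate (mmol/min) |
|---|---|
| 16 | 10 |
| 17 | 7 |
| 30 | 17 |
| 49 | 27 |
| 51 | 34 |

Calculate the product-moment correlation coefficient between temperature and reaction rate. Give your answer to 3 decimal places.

0.978

n = 5, Σx = 163, Σy = 95, Σxy = 3846, Σx² = 6447, Σy² = 2323
Sxx = Σx² − (Σx)²/n = 6447 − 5313.8 = 1133.2
Sxy = Σxy − (Σx)(Σy)/n = 3846 − 3097 = 749
Syy = Σy² − (Σy)²/n = 2323 − 1805 = 518
r = Sxy/√(Sxx·Syy) = 749/√(586997.6) = 749/766.157686 = 0.977606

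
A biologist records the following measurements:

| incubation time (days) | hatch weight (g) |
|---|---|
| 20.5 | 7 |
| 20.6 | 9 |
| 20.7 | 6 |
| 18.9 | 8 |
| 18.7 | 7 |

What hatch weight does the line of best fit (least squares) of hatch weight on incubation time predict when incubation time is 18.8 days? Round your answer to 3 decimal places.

7.499

n = 5, Σx = 99.4, Σy = 37, Σxy = 735.2, Σx² = 1980
Sxx = Σx² − (Σx)²/n = 1980 − 1976.072 = 3.928
Sxy = Σxy − (Σx)(Σy)/n = 735.2 − 735.56 = -0.36
b = Sxy/Sxx = -0.36/3.928 = -0.091650
a = ȳ − b·x̄ = 7.4 − (-0.091650)·19.88 = 9.221996
ŷ(18.8) = a + b·18.8 = 9.221996 + (-0.091650)·18.8 = 7.498982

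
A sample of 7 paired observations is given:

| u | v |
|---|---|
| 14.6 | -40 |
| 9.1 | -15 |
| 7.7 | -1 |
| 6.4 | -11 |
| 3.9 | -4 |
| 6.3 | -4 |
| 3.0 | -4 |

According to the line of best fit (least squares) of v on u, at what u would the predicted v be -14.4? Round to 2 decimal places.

8.29

n = 7, Σx = 51, Σy = -79, Σxy = -851.4, Σx² = 460.12
Sxx = Σx² − (Σx)²/n = 460.12 − 371.571429 = 88.548571
Sxy = Σxy − (Σx)(Σy)/n = -851.4 − (-575.571429) = -275.828571
b = Sxy/Sxx = -275.828571/88.548571 = -3.114997
a = ȳ − b·x̄ = -11.285714 − (-3.114997)·7.285714 = 11.409267
Set a + b·x = -14.4: x = (-14.4 − 11.409267) / (-3.114997) = 8.285486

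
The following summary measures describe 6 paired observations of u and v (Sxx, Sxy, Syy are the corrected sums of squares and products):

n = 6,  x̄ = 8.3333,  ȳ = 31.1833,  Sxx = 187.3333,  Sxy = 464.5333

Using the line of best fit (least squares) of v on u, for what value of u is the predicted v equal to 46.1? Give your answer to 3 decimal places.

14.349

b = Sxy/Sxx = 464.5333/187.3333 = 2.479716
a = ȳ − b·x̄ = 31.1833 − 2.479716·8.3333 = 10.519086
Set a + b·x = 46.1: x = (46.1 − 10.519086) / 2.479716 = 14.348788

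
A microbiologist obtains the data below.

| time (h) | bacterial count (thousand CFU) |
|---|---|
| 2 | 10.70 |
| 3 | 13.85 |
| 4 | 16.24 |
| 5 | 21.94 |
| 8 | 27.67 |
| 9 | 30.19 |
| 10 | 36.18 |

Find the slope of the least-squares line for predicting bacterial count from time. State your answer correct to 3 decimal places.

2.961

n = 7, Σx = 41, Σy = 156.77, Σxy = 1092.48, Σx² = 299
Sxx = Σx² − (Σx)²/n = 299 − 240.142857 = 58.857143
Sxy = Σxy − (Σx)(Σy)/n = 1092.48 − 918.224286 = 174.255714
b = Sxy/Sxx = 174.255714/58.857143 = 2.960655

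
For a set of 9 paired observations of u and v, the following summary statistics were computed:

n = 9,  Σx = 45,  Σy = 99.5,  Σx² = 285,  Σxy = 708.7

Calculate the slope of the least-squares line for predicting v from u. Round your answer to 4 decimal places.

Sxx = Σx² − (Σx)²/n = 285 − 225 = 60
Sxy = Σxy − (Σx)(Σy)/n = 708.7 − 497.5 = 211.2
b = Sxy/Sxx = 211.2/60 = 3.52

3.5200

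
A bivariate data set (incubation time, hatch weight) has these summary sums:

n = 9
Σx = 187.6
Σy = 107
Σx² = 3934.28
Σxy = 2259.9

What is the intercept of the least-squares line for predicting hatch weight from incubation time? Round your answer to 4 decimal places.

Sxx = Σx² − (Σx)²/n = 3934.28 − 3910.417778 = 23.862222
Sxy = Σxy − (Σx)(Σy)/n = 2259.9 − 2230.355556 = 29.544444
b = Sxy/Sxx = 29.544444/23.862222 = 1.238126
a = ȳ − b·x̄ = 11.888889 − 1.238126·20.844444 = -13.919166

-13.9192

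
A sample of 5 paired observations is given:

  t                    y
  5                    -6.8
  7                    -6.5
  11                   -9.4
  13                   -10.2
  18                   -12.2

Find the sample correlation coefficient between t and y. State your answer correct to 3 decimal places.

-0.980

n = 5, Σx = 54, Σy = -45.1, Σxy = -535.1, Σx² = 688, Σy² = 429.73
Sxx = Σx² − (Σx)²/n = 688 − 583.2 = 104.8
Sxy = Σxy − (Σx)(Σy)/n = -535.1 − (-487.08) = -48.02
Syy = Σy² − (Σy)²/n = 429.73 − 406.802 = 22.928
r = Sxy/√(Sxx·Syy) = -48.02/√(2402.8544) = -48.02/49.018919 = -0.979622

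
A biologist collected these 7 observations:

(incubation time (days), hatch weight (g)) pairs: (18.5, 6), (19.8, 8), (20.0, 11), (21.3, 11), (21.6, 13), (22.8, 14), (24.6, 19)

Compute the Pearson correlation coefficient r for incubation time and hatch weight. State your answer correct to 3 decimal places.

0.972

n = 7, Σx = 148.6, Σy = 82, Σxy = 1791.1, Σx² = 3179.54, Σy² = 1068
Sxx = Σx² − (Σx)²/n = 3179.54 − 3154.565714 = 24.974286
Sxy = Σxy − (Σx)(Σy)/n = 1791.1 − 1740.742857 = 50.357143
Syy = Σy² − (Σy)²/n = 1068 − 960.571429 = 107.428571
r = Sxy/√(Sxx·Syy) = 50.357143/√(2682.951837) = 50.357143/51.797218 = 0.972198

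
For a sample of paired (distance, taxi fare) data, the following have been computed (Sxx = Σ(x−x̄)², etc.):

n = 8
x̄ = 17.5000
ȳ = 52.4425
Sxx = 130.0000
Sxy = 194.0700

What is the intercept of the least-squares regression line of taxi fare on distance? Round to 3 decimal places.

26.318

b = Sxy/Sxx = 194.07/130 = 1.492846
a = ȳ − b·x̄ = 52.4425 − 1.492846·17.5 = 26.317692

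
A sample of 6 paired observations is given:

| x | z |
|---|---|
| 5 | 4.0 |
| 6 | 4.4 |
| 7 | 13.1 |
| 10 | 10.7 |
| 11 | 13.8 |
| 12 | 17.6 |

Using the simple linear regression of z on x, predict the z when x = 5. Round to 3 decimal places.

n = 6, Σx = 51, Σy = 63.6, Σxy = 608.1, Σx² = 475
Sxx = Σx² − (Σx)²/n = 475 − 433.5 = 41.5
Sxy = Σxy − (Σx)(Σy)/n = 608.1 − 540.6 = 67.5
b = Sxy/Sxx = 67.5/41.5 = 1.626506
a = ȳ − b·x̄ = 10.6 − 1.626506·8.5 = -3.225301
ŷ(5) = a + b·5 = -3.225301 + 1.626506·5 = 4.907229

4.907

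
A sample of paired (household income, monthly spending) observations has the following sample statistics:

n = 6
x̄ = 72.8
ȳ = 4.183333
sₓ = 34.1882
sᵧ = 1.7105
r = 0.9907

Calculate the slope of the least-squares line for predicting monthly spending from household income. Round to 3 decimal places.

0.050

b = r · sᵧ/sₓ = 0.9907 · 1.7105/34.1882 = 0.049567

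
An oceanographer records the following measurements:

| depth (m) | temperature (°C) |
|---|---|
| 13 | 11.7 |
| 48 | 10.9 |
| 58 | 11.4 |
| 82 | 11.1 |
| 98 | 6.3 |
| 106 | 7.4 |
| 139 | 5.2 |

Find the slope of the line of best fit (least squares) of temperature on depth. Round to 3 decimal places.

-0.058

n = 7, Σx = 544, Σy = 64, Σxy = 4371.3, Σx² = 52722
Sxx = Σx² − (Σx)²/n = 52722 − 42276.571429 = 10445.428571
Sxy = Σxy − (Σx)(Σy)/n = 4371.3 − 4973.714286 = -602.414286
b = Sxy/Sxx = -602.414286/10445.428571 = -0.057673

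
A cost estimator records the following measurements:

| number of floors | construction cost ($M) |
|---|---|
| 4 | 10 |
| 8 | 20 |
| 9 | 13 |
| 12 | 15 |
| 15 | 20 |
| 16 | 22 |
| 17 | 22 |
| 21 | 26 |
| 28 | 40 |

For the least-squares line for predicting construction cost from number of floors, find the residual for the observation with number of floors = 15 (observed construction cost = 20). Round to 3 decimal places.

-1.512

n = 9, Σx = 130, Σy = 188, Σxy = 3189, Σx² = 2300
Sxx = Σx² − (Σx)²/n = 2300 − 1877.777778 = 422.222222
Sxy = Σxy − (Σx)(Σy)/n = 3189 − 2715.555556 = 473.444444
b = Sxy/Sxx = 473.444444/422.222222 = 1.121316
a = ȳ − b·x̄ = 20.888889 − 1.121316·14.444444 = 4.692105
ŷ(15) = 4.692105 + 1.121316·15 = 21.511842
residual = y − ŷ = 20 − 21.511842 = -1.511842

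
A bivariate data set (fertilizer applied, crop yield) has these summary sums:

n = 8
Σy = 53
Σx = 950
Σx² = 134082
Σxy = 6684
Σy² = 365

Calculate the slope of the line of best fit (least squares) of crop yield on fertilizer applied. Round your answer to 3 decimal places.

0.018

Sxx = Σx² − (Σx)²/n = 134082 − 112812.5 = 21269.5
Sxy = Σxy − (Σx)(Σy)/n = 6684 − 6293.75 = 390.25
b = Sxy/Sxx = 390.25/21269.5 = 0.018348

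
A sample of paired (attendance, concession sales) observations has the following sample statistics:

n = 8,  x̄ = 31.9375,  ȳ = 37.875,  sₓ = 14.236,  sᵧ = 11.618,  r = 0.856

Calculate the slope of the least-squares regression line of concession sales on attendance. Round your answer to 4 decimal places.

0.6986

b = r · sᵧ/sₓ = 0.856 · 11.618/14.236 = 0.698582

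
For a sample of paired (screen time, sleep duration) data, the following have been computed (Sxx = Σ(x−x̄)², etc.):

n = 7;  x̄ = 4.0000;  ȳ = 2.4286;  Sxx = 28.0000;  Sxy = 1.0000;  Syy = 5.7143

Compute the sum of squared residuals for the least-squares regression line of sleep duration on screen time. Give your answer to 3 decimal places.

5.679

b = Sxy/Sxx = 1/28 = 0.035714
SSE = Syy − b·Sxy = 5.7143 − 0.035714·1 = 5.678586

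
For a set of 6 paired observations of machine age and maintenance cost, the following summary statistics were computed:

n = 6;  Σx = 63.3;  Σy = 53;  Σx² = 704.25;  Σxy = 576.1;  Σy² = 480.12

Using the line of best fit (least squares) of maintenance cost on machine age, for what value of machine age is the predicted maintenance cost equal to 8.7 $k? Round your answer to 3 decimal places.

10.263

Sxx = Σx² − (Σx)²/n = 704.25 − 667.815 = 36.435
Sxy = Σxy − (Σx)(Σy)/n = 576.1 − 559.15 = 16.95
b = Sxy/Sxx = 16.95/36.435 = 0.465212
a = ȳ − b·x̄ = 8.833333 − 0.465212·10.55 = 3.925347
Set a + b·x = 8.7: x = (8.7 − 3.925347) / 0.465212 = 10.263392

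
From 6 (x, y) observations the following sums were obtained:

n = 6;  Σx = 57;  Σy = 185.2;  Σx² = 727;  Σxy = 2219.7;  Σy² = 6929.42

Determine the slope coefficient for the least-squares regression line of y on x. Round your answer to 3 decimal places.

2.481

Sxx = Σx² − (Σx)²/n = 727 − 541.5 = 185.5
Sxy = Σxy − (Σx)(Σy)/n = 2219.7 − 1759.4 = 460.3
b = Sxy/Sxx = 460.3/185.5 = 2.481402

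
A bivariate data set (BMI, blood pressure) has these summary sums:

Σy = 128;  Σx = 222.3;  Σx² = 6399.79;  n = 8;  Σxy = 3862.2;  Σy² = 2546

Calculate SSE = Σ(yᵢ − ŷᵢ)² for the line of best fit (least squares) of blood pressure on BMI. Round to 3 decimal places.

Sxx = Σx² − (Σx)²/n = 6399.79 − 6177.16125 = 222.62875
Sxy = Σxy − (Σx)(Σy)/n = 3862.2 − 3556.8 = 305.4
Syy = Σy² − (Σy)²/n = 2546 − 2048 = 498
b = Sxy/Sxx = 305.4/222.62875 = 1.371790
SSE = Syy − b·Sxy = 498 − 1.371790·305.4 = 79.055187

79.055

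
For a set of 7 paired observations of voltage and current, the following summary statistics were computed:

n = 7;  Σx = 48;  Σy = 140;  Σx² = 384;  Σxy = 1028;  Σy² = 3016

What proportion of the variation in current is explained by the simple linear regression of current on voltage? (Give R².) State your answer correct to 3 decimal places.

Sxx = Σx² − (Σx)²/n = 384 − 329.142857 = 54.857143
Sxy = Σxy − (Σx)(Σy)/n = 1028 − 960 = 68
Syy = Σy² − (Σy)²/n = 3016 − 2800 = 216
R² = Sxy²/(Sxx·Syy) = (68)²/(54.857143·216) = 0.390239

0.390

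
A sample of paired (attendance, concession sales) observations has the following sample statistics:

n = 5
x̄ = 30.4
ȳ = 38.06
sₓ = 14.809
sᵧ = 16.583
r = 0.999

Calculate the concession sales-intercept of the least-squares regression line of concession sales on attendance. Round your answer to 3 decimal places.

b = r · sᵧ/sₓ = 0.999 · 16.583/14.809 = 1.118672
a = ȳ − b·x̄ = 38.06 − 1.118672·30.4 = 4.052364

4.052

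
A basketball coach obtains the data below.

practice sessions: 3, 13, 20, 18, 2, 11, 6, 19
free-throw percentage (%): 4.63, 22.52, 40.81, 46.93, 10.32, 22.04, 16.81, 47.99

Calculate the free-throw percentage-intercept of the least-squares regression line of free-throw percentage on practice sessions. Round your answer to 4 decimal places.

1.2199

n = 8, Σx = 92, Σy = 212.05, Σxy = 3243.34, Σx² = 1424
Sxx = Σx² − (Σx)²/n = 1424 − 1058 = 366
Sxy = Σxy − (Σx)(Σy)/n = 3243.34 − 2438.575 = 804.765
b = Sxy/Sxx = 804.765/366 = 2.198811
a = ȳ − b·x̄ = 26.50625 − 2.198811·11.5 = 1.219918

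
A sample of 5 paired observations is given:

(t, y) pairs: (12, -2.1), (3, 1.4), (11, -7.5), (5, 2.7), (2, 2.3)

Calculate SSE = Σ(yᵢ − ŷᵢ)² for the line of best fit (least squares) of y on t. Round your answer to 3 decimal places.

24.655

n = 5, Σx = 33, Σy = -3.2, Σxy = -85.4, Σx² = 303, Σy² = 75.2
Sxx = Σx² − (Σx)²/n = 303 − 217.8 = 85.2
Sxy = Σxy − (Σx)(Σy)/n = -85.4 − (-21.12) = -64.28
Syy = Σy² − (Σy)²/n = 75.2 − 2.048 = 73.152
b = Sxy/Sxx = -64.28/85.2 = -0.754460
SSE = Syy − b·Sxy = 73.152 − (-0.754460)·(-64.28) = 24.655305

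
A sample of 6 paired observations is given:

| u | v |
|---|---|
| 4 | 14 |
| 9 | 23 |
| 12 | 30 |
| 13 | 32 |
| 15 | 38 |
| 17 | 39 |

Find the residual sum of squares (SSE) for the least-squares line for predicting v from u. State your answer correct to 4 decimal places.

n = 6, Σx = 70, Σy = 176, Σxy = 2272, Σx² = 924, Σy² = 5614
Sxx = Σx² − (Σx)²/n = 924 − 816.666667 = 107.333333
Sxy = Σxy − (Σx)(Σy)/n = 2272 − 2053.333333 = 218.666667
Syy = Σy² − (Σy)²/n = 5614 − 5162.666667 = 451.333333
b = Sxy/Sxx = 218.666667/107.333333 = 2.037267
SSE = Syy − b·Sxy = 451.333333 − 2.037267·218.666667 = 5.850932

5.8509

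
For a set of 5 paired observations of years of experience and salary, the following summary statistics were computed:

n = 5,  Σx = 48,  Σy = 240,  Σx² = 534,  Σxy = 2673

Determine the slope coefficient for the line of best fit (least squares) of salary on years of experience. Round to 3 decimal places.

Sxx = Σx² − (Σx)²/n = 534 − 460.8 = 73.2
Sxy = Σxy − (Σx)(Σy)/n = 2673 − 2304 = 369
b = Sxy/Sxx = 369/73.2 = 5.040984

5.041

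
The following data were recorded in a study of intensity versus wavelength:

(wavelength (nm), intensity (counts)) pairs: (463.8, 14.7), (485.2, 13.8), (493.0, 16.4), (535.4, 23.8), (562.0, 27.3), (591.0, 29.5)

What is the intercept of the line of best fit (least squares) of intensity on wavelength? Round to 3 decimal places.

n = 6, Σx = 3130.4, Σy = 125.5, Σxy = 67118.44, Σx² = 1645356.64
Sxx = Σx² − (Σx)²/n = 1645356.64 − 1633234.026667 = 12122.613333
Sxy = Σxy − (Σx)(Σy)/n = 67118.44 − 65477.533333 = 1640.906667
b = Sxy/Sxx = 1640.906667/12122.613333 = 0.135359
a = ȳ − b·x̄ = 20.916667 − 0.135359·521.733333 = -49.704715

-49.705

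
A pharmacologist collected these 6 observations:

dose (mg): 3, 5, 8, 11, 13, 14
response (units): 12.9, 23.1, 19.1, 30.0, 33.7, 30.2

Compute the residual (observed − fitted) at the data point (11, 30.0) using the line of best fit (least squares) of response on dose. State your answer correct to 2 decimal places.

1.96

n = 6, Σx = 54, Σy = 149, Σxy = 1497.9, Σx² = 584
Sxx = Σx² − (Σx)²/n = 584 − 486 = 98
Sxy = Σxy − (Σx)(Σy)/n = 1497.9 − 1341 = 156.9
b = Sxy/Sxx = 156.9/98 = 1.601020
a = ȳ − b·x̄ = 24.833333 − 1.601020·9 = 10.424150
ŷ(11) = 10.424150 + 1.601020·11 = 28.035374
residual = y − ŷ = 30.0 − 28.035374 = 1.964626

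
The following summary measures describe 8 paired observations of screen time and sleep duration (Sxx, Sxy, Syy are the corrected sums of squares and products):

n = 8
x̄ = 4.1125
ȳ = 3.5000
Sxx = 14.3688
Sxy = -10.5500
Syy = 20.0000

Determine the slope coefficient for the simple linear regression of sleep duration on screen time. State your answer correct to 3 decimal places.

b = Sxy/Sxx = -10.55/14.3688 = -0.734230

-0.734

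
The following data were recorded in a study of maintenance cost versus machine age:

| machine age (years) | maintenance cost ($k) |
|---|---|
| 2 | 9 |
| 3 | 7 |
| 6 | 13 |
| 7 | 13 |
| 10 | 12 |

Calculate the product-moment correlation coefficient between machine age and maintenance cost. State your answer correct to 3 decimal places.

n = 5, Σx = 28, Σy = 54, Σxy = 328, Σx² = 198, Σy² = 612
Sxx = Σx² − (Σx)²/n = 198 − 156.8 = 41.2
Sxy = Σxy − (Σx)(Σy)/n = 328 − 302.4 = 25.6
Syy = Σy² − (Σy)²/n = 612 − 583.2 = 28.8
r = Sxy/√(Sxx·Syy) = 25.6/√(1186.56) = 25.6/34.446480 = 0.743182

0.743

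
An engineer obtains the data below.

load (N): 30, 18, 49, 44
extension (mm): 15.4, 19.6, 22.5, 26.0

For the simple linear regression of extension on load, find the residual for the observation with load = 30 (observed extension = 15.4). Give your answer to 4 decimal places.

-4.4270

n = 4, Σx = 141, Σy = 83.5, Σxy = 3061.3, Σx² = 5561
Sxx = Σx² − (Σx)²/n = 5561 − 4970.25 = 590.75
Sxy = Σxy − (Σx)(Σy)/n = 3061.3 − 2943.375 = 117.925
b = Sxy/Sxx = 117.925/590.75 = 0.199619
a = ȳ − b·x̄ = 20.875 − 0.199619·35.25 = 13.838426
ŷ(30) = 13.838426 + 0.199619·30 = 19.827000
residual = y − ŷ = 15.4 − 19.827000 = -4.427000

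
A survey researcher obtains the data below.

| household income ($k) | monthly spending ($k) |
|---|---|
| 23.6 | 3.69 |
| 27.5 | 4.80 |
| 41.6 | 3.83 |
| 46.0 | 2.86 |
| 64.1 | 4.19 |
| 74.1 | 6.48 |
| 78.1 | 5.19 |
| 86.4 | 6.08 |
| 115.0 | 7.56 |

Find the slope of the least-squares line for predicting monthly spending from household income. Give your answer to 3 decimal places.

n = 9, Σx = 556.4, Σy = 44.68, Σxy = 3058.77, Σx² = 41548.96
Sxx = Σx² − (Σx)²/n = 41548.96 − 34397.884444 = 7151.075556
Sxy = Σxy − (Σx)(Σy)/n = 3058.77 − 2762.216889 = 296.553111
b = Sxy/Sxx = 296.553111/7151.075556 = 0.041470

0.041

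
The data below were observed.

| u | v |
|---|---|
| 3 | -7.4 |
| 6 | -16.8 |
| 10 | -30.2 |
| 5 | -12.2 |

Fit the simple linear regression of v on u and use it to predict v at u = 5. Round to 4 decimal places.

-13.3269

n = 4, Σx = 24, Σy = -66.6, Σxy = -486, Σx² = 170
Sxx = Σx² − (Σx)²/n = 170 − 144 = 26
Sxy = Σxy − (Σx)(Σy)/n = -486 − (-399.6) = -86.4
b = Sxy/Sxx = -86.4/26 = -3.323077
a = ȳ − b·x̄ = -16.65 − (-3.323077)·6 = 3.288462
ŷ(5) = a + b·5 = 3.288462 + (-3.323077)·5 = -13.326923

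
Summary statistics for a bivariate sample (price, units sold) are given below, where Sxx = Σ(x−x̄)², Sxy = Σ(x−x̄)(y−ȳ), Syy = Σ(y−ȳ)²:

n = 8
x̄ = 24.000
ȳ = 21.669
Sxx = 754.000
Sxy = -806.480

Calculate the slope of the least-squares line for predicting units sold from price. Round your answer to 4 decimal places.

b = Sxy/Sxx = -806.48/754 = -1.069602

-1.0696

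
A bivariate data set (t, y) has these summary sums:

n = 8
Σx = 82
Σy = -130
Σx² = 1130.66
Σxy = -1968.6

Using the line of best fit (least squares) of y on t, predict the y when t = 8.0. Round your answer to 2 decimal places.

Sxx = Σx² − (Σx)²/n = 1130.66 − 840.5 = 290.16
Sxy = Σxy − (Σx)(Σy)/n = -1968.6 − (-1332.5) = -636.1
b = Sxy/Sxx = -636.1/290.16 = -2.192239
a = ȳ − b·x̄ = -16.25 − (-2.192239)·10.25 = 6.220447
ŷ(8.0) = a + b·8.0 = 6.220447 + (-2.192239)·8 = -11.317463

-11.32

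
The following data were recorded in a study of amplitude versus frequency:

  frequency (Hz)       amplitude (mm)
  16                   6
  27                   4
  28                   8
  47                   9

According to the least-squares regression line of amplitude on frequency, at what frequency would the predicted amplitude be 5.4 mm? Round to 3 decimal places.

n = 4, Σx = 118, Σy = 27, Σxy = 851, Σx² = 3978
Sxx = Σx² − (Σx)²/n = 3978 − 3481 = 497
Sxy = Σxy − (Σx)(Σy)/n = 851 − 796.5 = 54.5
b = Sxy/Sxx = 54.5/497 = 0.109658
a = ȳ − b·x̄ = 6.75 − 0.109658·29.5 = 3.515091
Set a + b·x = 5.4: x = (5.4 − 3.515091) / 0.109658 = 17.188991

17.189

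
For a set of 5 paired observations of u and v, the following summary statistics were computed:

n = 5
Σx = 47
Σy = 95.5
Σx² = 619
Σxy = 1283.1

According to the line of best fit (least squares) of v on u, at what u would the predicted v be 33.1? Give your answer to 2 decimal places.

Sxx = Σx² − (Σx)²/n = 619 − 441.8 = 177.2
Sxy = Σxy − (Σx)(Σy)/n = 1283.1 − 897.7 = 385.4
b = Sxy/Sxx = 385.4/177.2 = 2.174944
a = ȳ − b·x̄ = 19.1 − 2.174944·9.4 = -1.344470
Set a + b·x = 33.1: x = (33.1 − (-1.344470)) / 2.174944 = 15.836949

15.84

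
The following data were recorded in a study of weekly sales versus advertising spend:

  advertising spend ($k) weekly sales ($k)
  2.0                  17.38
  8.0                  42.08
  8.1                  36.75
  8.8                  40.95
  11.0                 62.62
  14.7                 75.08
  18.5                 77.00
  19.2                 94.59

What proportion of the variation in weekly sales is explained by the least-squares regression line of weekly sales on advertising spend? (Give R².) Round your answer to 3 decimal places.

0.945

n = 8, Σx = 90.3, Σy = 446.45, Σxy = 6062.559, Σx² = 1259.03, Σy² = 29534.7947
Sxx = Σx² − (Σx)²/n = 1259.03 − 1019.26125 = 239.76875
Sxy = Σxy − (Σx)(Σy)/n = 6062.559 − 5039.304375 = 1023.254625
Syy = Σy² − (Σy)²/n = 29534.7947 − 24914.700313 = 4620.094388
R² = Sxy²/(Sxx·Syy) = (1023.254625)²/(239.76875·4620.094388) = 0.945201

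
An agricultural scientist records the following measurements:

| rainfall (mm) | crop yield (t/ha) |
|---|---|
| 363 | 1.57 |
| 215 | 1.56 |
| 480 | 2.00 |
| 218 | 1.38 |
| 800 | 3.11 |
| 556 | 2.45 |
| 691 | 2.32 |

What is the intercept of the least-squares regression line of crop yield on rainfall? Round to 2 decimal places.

0.83

n = 7, Σx = 3323, Σy = 14.39, Σxy = 7619.47, Σx² = 1882535
Sxx = Σx² − (Σx)²/n = 1882535 − 1577475.571429 = 305059.428571
Sxy = Σxy − (Σx)(Σy)/n = 7619.47 − 6831.138571 = 788.331429
b = Sxy/Sxx = 788.331429/305059.428571 = 0.002584
a = ȳ − b·x̄ = 2.055714 − 0.002584·474.714286 = 0.828963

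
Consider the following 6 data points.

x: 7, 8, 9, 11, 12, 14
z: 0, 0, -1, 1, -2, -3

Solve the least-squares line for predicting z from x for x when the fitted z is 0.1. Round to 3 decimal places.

n = 6, Σx = 61, Σy = -5, Σxy = -64, Σx² = 655
Sxx = Σx² − (Σx)²/n = 655 − 620.166667 = 34.833333
Sxy = Σxy − (Σx)(Σy)/n = -64 − (-50.833333) = -13.166667
b = Sxy/Sxx = -13.166667/34.833333 = -0.377990
a = ȳ − b·x̄ = -0.833333 − (-0.377990)·10.166667 = 3.009569
Set a + b·x = 0.1: x = (0.1 − 3.009569) / (-0.377990) = 7.697468

7.697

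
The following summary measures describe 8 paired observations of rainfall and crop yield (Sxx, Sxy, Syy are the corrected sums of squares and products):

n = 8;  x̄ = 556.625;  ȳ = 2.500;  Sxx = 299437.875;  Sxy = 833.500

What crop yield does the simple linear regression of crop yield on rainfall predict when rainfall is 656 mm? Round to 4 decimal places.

2.7766

b = Sxy/Sxx = 833.5/299437.875 = 0.002784
a = ȳ − b·x̄ = 2.5 − 0.002784·556.625 = 0.950607
ŷ(656) = a + b·656 = 0.950607 + 0.002784·656 = 2.776615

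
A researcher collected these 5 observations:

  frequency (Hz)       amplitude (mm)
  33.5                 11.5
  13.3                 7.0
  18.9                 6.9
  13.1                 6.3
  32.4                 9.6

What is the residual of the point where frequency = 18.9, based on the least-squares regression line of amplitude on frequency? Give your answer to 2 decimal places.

n = 5, Σx = 111.2, Σy = 41.3, Σxy = 1002.33, Σx² = 2877.72
Sxx = Σx² − (Σx)²/n = 2877.72 − 2473.088 = 404.632
Sxy = Σxy − (Σx)(Σy)/n = 1002.33 − 918.512 = 83.818
b = Sxy/Sxx = 83.818/404.632 = 0.207146
a = ȳ − b·x̄ = 8.26 − 0.207146·22.24 = 3.653067
ŷ(18.9) = 3.653067 + 0.207146·18.9 = 7.568132
residual = y − ŷ = 6.9 − 7.568132 = -0.668132

-0.67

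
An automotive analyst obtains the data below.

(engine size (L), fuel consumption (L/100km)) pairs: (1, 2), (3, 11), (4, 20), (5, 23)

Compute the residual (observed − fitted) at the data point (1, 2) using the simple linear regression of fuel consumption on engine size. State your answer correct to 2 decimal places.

n = 4, Σx = 13, Σy = 56, Σxy = 230, Σx² = 51
Sxx = Σx² − (Σx)²/n = 51 − 42.25 = 8.75
Sxy = Σxy − (Σx)(Σy)/n = 230 − 182 = 48
b = Sxy/Sxx = 48/8.75 = 5.485714
a = ȳ − b·x̄ = 14 − 5.485714·3.25 = -3.828571
ŷ(1) = -3.828571 + 5.485714·1 = 1.657143
residual = y − ŷ = 2 − 1.657143 = 0.342857

0.34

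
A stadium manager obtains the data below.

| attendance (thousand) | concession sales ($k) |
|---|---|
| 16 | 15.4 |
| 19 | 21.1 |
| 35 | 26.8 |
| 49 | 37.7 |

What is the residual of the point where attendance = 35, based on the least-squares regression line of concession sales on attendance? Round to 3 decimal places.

n = 4, Σx = 119, Σy = 101, Σxy = 3432.6, Σx² = 4243
Sxx = Σx² − (Σx)²/n = 4243 − 3540.25 = 702.75
Sxy = Σxy − (Σx)(Σy)/n = 3432.6 − 3004.75 = 427.85
b = Sxy/Sxx = 427.85/702.75 = 0.608822
a = ȳ − b·x̄ = 25.25 − 0.608822·29.75 = 7.137531
ŷ(35) = 7.137531 + 0.608822·35 = 28.446318
residual = y − ŷ = 26.8 − 28.446318 = -1.646318

-1.646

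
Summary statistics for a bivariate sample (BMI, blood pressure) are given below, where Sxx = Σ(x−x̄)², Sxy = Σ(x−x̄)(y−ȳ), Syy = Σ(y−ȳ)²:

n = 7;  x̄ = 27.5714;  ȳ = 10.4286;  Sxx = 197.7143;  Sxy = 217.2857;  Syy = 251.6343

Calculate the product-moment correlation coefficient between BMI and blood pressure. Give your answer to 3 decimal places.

0.974

r = Sxy/√(Sxx·Syy) = 217.2857/√(49751.699480) = 217.2857/223.050890 = 0.974153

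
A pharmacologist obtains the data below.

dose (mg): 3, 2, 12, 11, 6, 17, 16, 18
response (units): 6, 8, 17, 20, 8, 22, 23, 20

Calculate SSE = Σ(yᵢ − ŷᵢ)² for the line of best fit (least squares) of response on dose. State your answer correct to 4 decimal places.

42.4716

n = 8, Σx = 85, Σy = 124, Σxy = 1608, Σx² = 1183, Σy² = 2266
Sxx = Σx² − (Σx)²/n = 1183 − 903.125 = 279.875
Sxy = Σxy − (Σx)(Σy)/n = 1608 − 1317.5 = 290.5
Syy = Σy² − (Σy)²/n = 2266 − 1922 = 344
b = Sxy/Sxx = 290.5/279.875 = 1.037963
SSE = Syy − b·Sxy = 344 − 1.037963·290.5 = 42.471639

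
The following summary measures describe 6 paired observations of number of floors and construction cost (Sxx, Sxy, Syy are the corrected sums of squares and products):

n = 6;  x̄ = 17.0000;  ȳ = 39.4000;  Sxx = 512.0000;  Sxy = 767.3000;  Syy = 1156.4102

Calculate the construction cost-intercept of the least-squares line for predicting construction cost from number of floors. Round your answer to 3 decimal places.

13.923

b = Sxy/Sxx = 767.3/512 = 1.498633
a = ȳ − b·x̄ = 39.4 − 1.498633·17 = 13.923242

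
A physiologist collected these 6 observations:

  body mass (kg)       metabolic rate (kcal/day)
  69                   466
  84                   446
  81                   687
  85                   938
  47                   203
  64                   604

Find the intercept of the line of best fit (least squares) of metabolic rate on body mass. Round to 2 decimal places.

-331.74

n = 6, Σx = 430, Σy = 3344, Σxy = 253192, Σx² = 31908
Sxx = Σx² − (Σx)²/n = 31908 − 30816.666667 = 1091.333333
Sxy = Σxy − (Σx)(Σy)/n = 253192 − 239653.333333 = 13538.666667
b = Sxy/Sxx = 13538.666667/1091.333333 = 12.405620
a = ȳ − b·x̄ = 557.333333 − 12.405620·71.666667 = -331.736103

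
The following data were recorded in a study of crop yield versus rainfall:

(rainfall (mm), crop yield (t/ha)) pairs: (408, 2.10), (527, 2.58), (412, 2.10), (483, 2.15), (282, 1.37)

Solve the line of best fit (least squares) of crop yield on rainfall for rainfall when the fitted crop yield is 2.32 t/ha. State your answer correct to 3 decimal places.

480.235

n = 5, Σx = 2112, Σy = 10.3, Σxy = 4506.45, Σx² = 926750
Sxx = Σx² − (Σx)²/n = 926750 − 892108.8 = 34641.2
Sxy = Σxy − (Σx)(Σy)/n = 4506.45 − 4350.72 = 155.73
b = Sxy/Sxx = 155.73/34641.2 = 0.004496
a = ȳ − b·x̄ = 2.06 − 0.004496·422.4 = 0.161095
Set a + b·x = 2.32: x = (2.32 − 0.161095) / 0.004496 = 480.235433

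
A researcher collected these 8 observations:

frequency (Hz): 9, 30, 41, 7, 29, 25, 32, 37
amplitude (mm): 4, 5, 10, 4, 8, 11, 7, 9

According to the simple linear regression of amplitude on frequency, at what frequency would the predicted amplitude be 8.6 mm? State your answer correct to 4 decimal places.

34.8761

n = 8, Σx = 210, Σy = 58, Σxy = 1688, Σx² = 6570
Sxx = Σx² − (Σx)²/n = 6570 − 5512.5 = 1057.5
Sxy = Σxy − (Σx)(Σy)/n = 1688 − 1522.5 = 165.5
b = Sxy/Sxx = 165.5/1057.5 = 0.156501
a = ȳ − b·x̄ = 7.25 − 0.156501·26.25 = 3.141844
Set a + b·x = 8.6: x = (8.6 − 3.141844) / 0.156501 = 34.876133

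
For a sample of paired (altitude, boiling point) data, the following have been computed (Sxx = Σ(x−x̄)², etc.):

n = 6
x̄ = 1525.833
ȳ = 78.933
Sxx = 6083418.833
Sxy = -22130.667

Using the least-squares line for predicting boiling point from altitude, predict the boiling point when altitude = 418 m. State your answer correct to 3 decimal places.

b = Sxy/Sxx = -22130.667/6083418.833 = -0.003638
a = ȳ − b·x̄ = 78.933 − (-0.003638)·1525.833 = 84.483777
ŷ(418) = a + b·418 = 84.483777 + (-0.003638)·418 = 82.963149

82.963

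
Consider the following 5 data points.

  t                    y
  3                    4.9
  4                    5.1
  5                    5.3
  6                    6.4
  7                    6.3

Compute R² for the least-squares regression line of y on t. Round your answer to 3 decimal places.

0.858

n = 5, Σx = 25, Σy = 28, Σxy = 144.1, Σx² = 135, Σy² = 158.76
Sxx = Σx² − (Σx)²/n = 135 − 125 = 10
Sxy = Σxy − (Σx)(Σy)/n = 144.1 − 140 = 4.1
Syy = Σy² − (Σy)²/n = 158.76 − 156.8 = 1.96
R² = Sxy²/(Sxx·Syy) = (4.1)²/(10·1.96) = 0.857653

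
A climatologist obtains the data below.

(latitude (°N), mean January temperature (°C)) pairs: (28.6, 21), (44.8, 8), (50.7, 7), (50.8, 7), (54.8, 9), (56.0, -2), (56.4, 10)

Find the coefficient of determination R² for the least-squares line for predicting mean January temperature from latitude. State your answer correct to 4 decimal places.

0.6384

n = 7, Σx = 342.1, Σy = 60, Σxy = 2614.7, Σx² = 17296.13, Σy² = 788
Sxx = Σx² − (Σx)²/n = 17296.13 − 16718.915714 = 577.214286
Sxy = Σxy − (Σx)(Σy)/n = 2614.7 − 2932.285714 = -317.585714
Syy = Σy² − (Σy)²/n = 788 − 514.285714 = 273.714286
R² = Sxy²/(Sxx·Syy) = (-317.585714)²/(577.214286·273.714286) = 0.638392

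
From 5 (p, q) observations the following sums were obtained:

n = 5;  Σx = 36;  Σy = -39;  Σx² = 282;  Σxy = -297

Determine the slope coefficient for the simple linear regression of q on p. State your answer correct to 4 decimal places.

-0.7105

Sxx = Σx² − (Σx)²/n = 282 − 259.2 = 22.8
Sxy = Σxy − (Σx)(Σy)/n = -297 − (-280.8) = -16.2
b = Sxy/Sxx = -16.2/22.8 = -0.710526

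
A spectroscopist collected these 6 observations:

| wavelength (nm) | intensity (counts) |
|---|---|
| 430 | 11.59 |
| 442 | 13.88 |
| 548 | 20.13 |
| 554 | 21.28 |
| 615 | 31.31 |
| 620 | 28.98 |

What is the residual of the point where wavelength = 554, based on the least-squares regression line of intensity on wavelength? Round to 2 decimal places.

-1.70

n = 6, Σx = 3209, Σy = 127.17, Σxy = 71162.27, Σx² = 1750109
Sxx = Σx² − (Σx)²/n = 1750109 − 1716280.166667 = 33828.833333
Sxy = Σxy − (Σx)(Σy)/n = 71162.27 − 68014.755 = 3147.515
b = Sxy/Sxx = 3147.515/33828.833333 = 0.093042
a = ȳ − b·x̄ = 21.195 − 0.093042·534.833333 = -28.567164
ŷ(554) = -28.567164 + 0.093042·554 = 22.978312
residual = y − ŷ = 21.28 − 22.978312 = -1.698312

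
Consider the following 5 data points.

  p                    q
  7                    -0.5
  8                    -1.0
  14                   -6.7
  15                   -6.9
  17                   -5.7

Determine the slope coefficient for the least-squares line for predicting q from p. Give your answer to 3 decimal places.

n = 5, Σx = 61, Σy = -20.8, Σxy = -305.7, Σx² = 823
Sxx = Σx² − (Σx)²/n = 823 − 744.2 = 78.8
Sxy = Σxy − (Σx)(Σy)/n = -305.7 − (-253.76) = -51.94
b = Sxy/Sxx = -51.94/78.8 = -0.659137

-0.659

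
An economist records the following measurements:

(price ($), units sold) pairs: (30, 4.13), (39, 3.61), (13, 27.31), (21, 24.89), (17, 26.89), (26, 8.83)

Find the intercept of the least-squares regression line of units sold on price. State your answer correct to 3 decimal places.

43.310

n = 6, Σx = 146, Σy = 95.66, Σxy = 1829.12, Σx² = 3996
Sxx = Σx² − (Σx)²/n = 3996 − 3552.666667 = 443.333333
Sxy = Σxy − (Σx)(Σy)/n = 1829.12 − 2327.726667 = -498.606667
b = Sxy/Sxx = -498.606667/443.333333 = -1.124677
a = ȳ − b·x̄ = 15.943333 − (-1.124677)·24.333333 = 43.310466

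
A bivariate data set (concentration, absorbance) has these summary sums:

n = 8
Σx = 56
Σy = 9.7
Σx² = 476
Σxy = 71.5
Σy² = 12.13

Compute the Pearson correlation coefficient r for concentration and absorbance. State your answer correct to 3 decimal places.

0.647

Sxx = Σx² − (Σx)²/n = 476 − 392 = 84
Sxy = Σxy − (Σx)(Σy)/n = 71.5 − 67.9 = 3.6
Syy = Σy² − (Σy)²/n = 12.13 − 11.76125 = 0.36875
r = Sxy/√(Sxx·Syy) = 3.6/√(30.975) = 3.6/5.565519 = 0.646840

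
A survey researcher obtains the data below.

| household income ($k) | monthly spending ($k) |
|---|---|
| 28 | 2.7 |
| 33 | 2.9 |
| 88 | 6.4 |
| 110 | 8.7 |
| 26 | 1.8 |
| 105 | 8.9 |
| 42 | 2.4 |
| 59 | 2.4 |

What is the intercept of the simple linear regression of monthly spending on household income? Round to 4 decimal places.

n = 8, Σx = 491, Σy = 36.2, Σxy = 2915.2, Σx² = 38663
Sxx = Σx² − (Σx)²/n = 38663 − 30135.125 = 8527.875
Sxy = Σxy − (Σx)(Σy)/n = 2915.2 − 2221.775 = 693.425
b = Sxy/Sxx = 693.425/8527.875 = 0.081313
a = ȳ − b·x̄ = 4.525 − 0.081313·61.375 = -0.465570

-0.4656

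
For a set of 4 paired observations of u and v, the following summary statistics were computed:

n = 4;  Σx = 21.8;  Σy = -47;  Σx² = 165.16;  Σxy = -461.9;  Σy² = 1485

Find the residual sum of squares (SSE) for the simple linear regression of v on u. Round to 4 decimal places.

Sxx = Σx² − (Σx)²/n = 165.16 − 118.81 = 46.35
Sxy = Σxy − (Σx)(Σy)/n = -461.9 − (-256.15) = -205.75
Syy = Σy² − (Σy)²/n = 1485 − 552.25 = 932.75
b = Sxy/Sxx = -205.75/46.35 = -4.439051
SSE = Syy − b·Sxy = 932.75 − (-4.439051)·(-205.75) = 19.415318

19.4153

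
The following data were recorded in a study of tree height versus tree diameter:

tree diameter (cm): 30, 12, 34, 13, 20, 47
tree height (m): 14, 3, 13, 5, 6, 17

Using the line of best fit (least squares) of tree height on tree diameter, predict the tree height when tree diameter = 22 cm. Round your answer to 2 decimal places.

n = 6, Σx = 156, Σy = 58, Σxy = 1882, Σx² = 4978
Sxx = Σx² − (Σx)²/n = 4978 − 4056 = 922
Sxy = Σxy − (Σx)(Σy)/n = 1882 − 1508 = 374
b = Sxy/Sxx = 374/922 = 0.405640
a = ȳ − b·x̄ = 9.666667 − 0.405640·26 = -0.879971
ŷ(22) = a + b·22 = -0.879971 + 0.405640·22 = 8.044107

8.04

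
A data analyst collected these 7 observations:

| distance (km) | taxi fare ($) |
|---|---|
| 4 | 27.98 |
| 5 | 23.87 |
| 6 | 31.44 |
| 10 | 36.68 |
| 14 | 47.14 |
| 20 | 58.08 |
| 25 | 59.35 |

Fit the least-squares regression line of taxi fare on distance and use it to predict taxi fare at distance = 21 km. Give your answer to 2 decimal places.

56.28

n = 7, Σx = 84, Σy = 284.54, Σxy = 4092.02, Σx² = 1398
Sxx = Σx² − (Σx)²/n = 1398 − 1008 = 390
Sxy = Σxy − (Σx)(Σy)/n = 4092.02 − 3414.48 = 677.54
b = Sxy/Sxx = 677.54/390 = 1.737282
a = ȳ − b·x̄ = 40.648571 − 1.737282·12 = 19.801187
ŷ(21) = a + b·21 = 19.801187 + 1.737282·21 = 56.284110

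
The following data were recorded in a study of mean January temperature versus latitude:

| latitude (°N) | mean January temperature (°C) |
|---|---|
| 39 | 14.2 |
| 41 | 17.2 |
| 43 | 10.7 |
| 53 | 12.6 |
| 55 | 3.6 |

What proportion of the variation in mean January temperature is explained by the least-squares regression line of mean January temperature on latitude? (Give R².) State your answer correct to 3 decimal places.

n = 5, Σx = 231, Σy = 58.3, Σxy = 2584.9, Σx² = 10885, Σy² = 783.69
Sxx = Σx² − (Σx)²/n = 10885 − 10672.2 = 212.8
Sxy = Σxy − (Σx)(Σy)/n = 2584.9 − 2693.46 = -108.56
Syy = Σy² − (Σy)²/n = 783.69 − 679.778 = 103.912
R² = Sxy²/(Sxx·Syy) = (-108.56)²/(212.8·103.912) = 0.532969

0.533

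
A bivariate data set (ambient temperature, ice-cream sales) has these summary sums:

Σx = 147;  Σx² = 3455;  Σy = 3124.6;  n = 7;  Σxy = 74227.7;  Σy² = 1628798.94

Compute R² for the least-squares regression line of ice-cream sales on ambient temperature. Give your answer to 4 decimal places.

0.8609

Sxx = Σx² − (Σx)²/n = 3455 − 3087 = 368
Sxy = Σxy − (Σx)(Σy)/n = 74227.7 − 65616.6 = 8611.1
Syy = Σy² − (Σy)²/n = 1628798.94 − 1394732.165714 = 234066.774286
R² = Sxy²/(Sxx·Syy) = (8611.1)²/(368·234066.774286) = 0.860854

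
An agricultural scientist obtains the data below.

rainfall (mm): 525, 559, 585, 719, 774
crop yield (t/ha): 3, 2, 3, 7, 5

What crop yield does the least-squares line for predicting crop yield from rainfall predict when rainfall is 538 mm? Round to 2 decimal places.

2.58

n = 5, Σx = 3162, Σy = 20, Σxy = 13351, Σx² = 2046368
Sxx = Σx² − (Σx)²/n = 2046368 − 1999648.8 = 46719.2
Sxy = Σxy − (Σx)(Σy)/n = 13351 − 12648 = 703
b = Sxy/Sxx = 703/46719.2 = 0.015047
a = ȳ − b·x̄ = 4 − 0.015047·632.4 = -5.515942
ŷ(538) = a + b·538 = -5.515942 + 0.015047·538 = 2.579530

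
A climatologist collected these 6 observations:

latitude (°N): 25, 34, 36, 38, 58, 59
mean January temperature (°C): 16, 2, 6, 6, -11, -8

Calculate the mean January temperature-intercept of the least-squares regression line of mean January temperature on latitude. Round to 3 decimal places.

30.640

n = 6, Σx = 250, Σy = 11, Σxy = -198, Σx² = 11366
Sxx = Σx² − (Σx)²/n = 11366 − 10416.666667 = 949.333333
Sxy = Σxy − (Σx)(Σy)/n = -198 − 458.333333 = -656.333333
b = Sxy/Sxx = -656.333333/949.333333 = -0.691362
a = ȳ − b·x̄ = 1.833333 − (-0.691362)·41.666667 = 30.640098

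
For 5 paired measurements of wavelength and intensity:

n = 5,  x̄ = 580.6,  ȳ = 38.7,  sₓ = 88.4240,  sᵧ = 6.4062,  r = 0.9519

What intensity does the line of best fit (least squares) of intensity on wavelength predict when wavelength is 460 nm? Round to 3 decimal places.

30.383

b = r · sᵧ/sₓ = 0.9519 · 6.4062/88.424 = 0.068964
a = ȳ − b·x̄ = 38.7 − 0.068964·580.6 = -1.340426
ŷ(460) = a + b·460 = -1.340426 + 0.068964·460 = 30.382957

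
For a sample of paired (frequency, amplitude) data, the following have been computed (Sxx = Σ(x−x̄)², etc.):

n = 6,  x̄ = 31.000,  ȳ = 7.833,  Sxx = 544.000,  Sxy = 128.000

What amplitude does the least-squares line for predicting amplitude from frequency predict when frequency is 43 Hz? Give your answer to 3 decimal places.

10.657

b = Sxy/Sxx = 128/544 = 0.235294
a = ȳ − b·x̄ = 7.833 − 0.235294·31 = 0.538882
ŷ(43) = a + b·43 = 0.538882 + 0.235294·43 = 10.656529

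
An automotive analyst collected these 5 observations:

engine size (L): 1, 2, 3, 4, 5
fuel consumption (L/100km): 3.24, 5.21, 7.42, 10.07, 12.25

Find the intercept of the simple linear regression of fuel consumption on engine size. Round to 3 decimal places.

0.774

n = 5, Σx = 15, Σy = 38.19, Σxy = 137.45, Σx² = 55
Sxx = Σx² − (Σx)²/n = 55 − 45 = 10
Sxy = Σxy − (Σx)(Σy)/n = 137.45 − 114.57 = 22.88
b = Sxy/Sxx = 22.88/10 = 2.288
a = ȳ − b·x̄ = 7.638 − 2.288·3 = 0.774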